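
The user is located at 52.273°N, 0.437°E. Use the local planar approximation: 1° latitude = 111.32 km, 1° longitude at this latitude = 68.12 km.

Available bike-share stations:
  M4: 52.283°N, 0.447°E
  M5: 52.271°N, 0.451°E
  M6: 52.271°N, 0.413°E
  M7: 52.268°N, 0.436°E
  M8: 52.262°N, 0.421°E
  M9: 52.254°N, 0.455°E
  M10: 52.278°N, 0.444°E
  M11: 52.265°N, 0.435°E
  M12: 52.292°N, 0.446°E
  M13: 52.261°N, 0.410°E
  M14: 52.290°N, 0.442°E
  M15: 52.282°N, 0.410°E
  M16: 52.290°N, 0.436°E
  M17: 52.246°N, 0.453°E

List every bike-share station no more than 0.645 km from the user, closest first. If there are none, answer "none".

M7

Distances from 52.273°N, 0.437°E:
M4: 1.305 km
M5: 0.979 km
M6: 1.650 km
M7: 0.561 km
M8: 1.639 km
M9: 2.445 km
M10: 0.733 km
M11: 0.901 km
M12: 2.202 km
M13: 2.273 km
M14: 1.923 km
M15: 2.094 km
M16: 1.894 km
M17: 3.197 km
Threshold 0.645 km: M7 (0.561 km) is within range.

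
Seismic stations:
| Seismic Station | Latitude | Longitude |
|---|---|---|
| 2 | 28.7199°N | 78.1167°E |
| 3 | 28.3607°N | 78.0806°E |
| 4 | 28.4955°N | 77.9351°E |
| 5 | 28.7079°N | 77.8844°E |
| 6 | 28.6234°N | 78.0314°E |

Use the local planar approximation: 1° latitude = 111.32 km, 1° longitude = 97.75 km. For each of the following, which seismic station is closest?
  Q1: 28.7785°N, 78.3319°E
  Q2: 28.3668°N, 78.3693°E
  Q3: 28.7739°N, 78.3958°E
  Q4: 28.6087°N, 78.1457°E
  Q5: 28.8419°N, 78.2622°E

Q1 at 28.7785°N, 78.3319°E:
  2: √((-0.0586·111.32)² + (-0.2152·97.75)²) = √(42.554121 + 442.504882) = 22.0241 km
  3: √((-0.4178·111.32)² + (-0.2513·97.75)²) = √(2163.133218 + 603.418345) = 52.5980 km
  4: √((-0.2830·111.32)² + (-0.3968·97.75)²) = √(992.474293 + 1504.446884) = 49.9692 km
  5: √((-0.0706·111.32)² + (-0.4475·97.75)²) = √(61.766899 + 1913.460985) = 44.4435 km
  6: √((-0.1551·111.32)² + (-0.3005·97.75)²) = √(298.105501 + 862.824533) = 34.0724 km
  → nearest: 2 (22.0241 km)
Q2 at 28.3668°N, 78.3693°E:
  2: √((0.3531·111.32)² + (-0.2526·97.75)²) = √(1545.047481 + 609.677580) = 46.4190 km
  3: √((-0.0061·111.32)² + (-0.2887·97.75)²) = √(0.461112 + 796.392387) = 28.2286 km
  4: √((0.1287·111.32)² + (-0.4342·97.75)²) = √(205.259605 + 1801.412493) = 44.7959 km
  5: √((0.3411·111.32)² + (-0.4849·97.75)²) = √(1441.815978 + 2246.662831) = 60.7328 km
  6: √((0.2566·111.32)² + (-0.3379·97.75)²) = √(815.942772 + 1090.962734) = 43.6681 km
  → nearest: 3 (28.2286 km)
Q3 at 28.7739°N, 78.3958°E:
  2: √((-0.0540·111.32)² + (-0.2791·97.75)²) = √(36.135487 + 744.308888) = 27.9364 km
  3: √((-0.4132·111.32)² + (-0.3152·97.75)²) = √(2115.763015 + 949.305397) = 55.3631 km
  4: √((-0.2784·111.32)² + (-0.4607·97.75)²) = √(960.472328 + 2028.009367) = 54.6670 km
  5: √((-0.0660·111.32)² + (-0.5114·97.75)²) = √(53.980172 + 2498.935113) = 50.5264 km
  6: √((-0.1505·111.32)² + (-0.3644·97.75)²) = √(280.685123 + 1268.791524) = 39.3634 km
  → nearest: 2 (27.9364 km)
Q4 at 28.6087°N, 78.1457°E:
  2: √((0.1112·111.32)² + (-0.0290·97.75)²) = √(153.234293 + 8.035808) = 12.6992 km
  3: √((-0.2480·111.32)² + (-0.0651·97.75)²) = √(762.166326 + 40.494450) = 28.3313 km
  4: √((-0.1132·111.32)² + (-0.2106·97.75)²) = √(158.795887 + 423.789572) = 24.1368 km
  5: √((0.0992·111.32)² + (-0.2613·97.75)²) = √(121.946612 + 652.397595) = 27.8270 km
  6: √((0.0147·111.32)² + (-0.1143·97.75)²) = √(2.677818 + 124.832018) = 11.2920 km
  → nearest: 6 (11.2920 km)
Q5 at 28.8419°N, 78.2622°E:
  2: √((-0.1220·111.32)² + (-0.1455·97.75)²) = √(184.444647 + 202.283062) = 19.6654 km
  3: √((-0.4812·111.32)² + (-0.1816·97.75)²) = √(2869.443202 + 315.112202) = 56.4319 km
  4: √((-0.3464·111.32)² + (-0.3271·97.75)²) = √(1486.969847 + 1022.338275) = 50.0930 km
  5: √((-0.1340·111.32)² + (-0.3778·97.75)²) = √(222.513309 + 1363.821207) = 39.8288 km
  6: √((-0.2185·111.32)² + (-0.2308·97.75)²) = √(591.628760 + 508.985184) = 33.1755 km
  → nearest: 2 (19.6654 km)

Q1→2; Q2→3; Q3→2; Q4→6; Q5→2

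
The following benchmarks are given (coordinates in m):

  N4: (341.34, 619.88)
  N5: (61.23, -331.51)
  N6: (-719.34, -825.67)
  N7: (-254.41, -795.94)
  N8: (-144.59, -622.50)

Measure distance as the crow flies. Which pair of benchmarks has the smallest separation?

N7 and N8

Pairwise distances:
N4–N5: 991.77 m
N4–N6: 1792.95 m
N4–N7: 1536.05 m
N4–N8: 1334.03 m
N5–N6: 923.84 m
N5–N7: 561.54 m
N5–N8: 356.42 m
N6–N7: 465.88 m
N6–N8: 609.60 m
N7–N8: 205.28 m
Closest pair: N7–N8 at 205.28 m.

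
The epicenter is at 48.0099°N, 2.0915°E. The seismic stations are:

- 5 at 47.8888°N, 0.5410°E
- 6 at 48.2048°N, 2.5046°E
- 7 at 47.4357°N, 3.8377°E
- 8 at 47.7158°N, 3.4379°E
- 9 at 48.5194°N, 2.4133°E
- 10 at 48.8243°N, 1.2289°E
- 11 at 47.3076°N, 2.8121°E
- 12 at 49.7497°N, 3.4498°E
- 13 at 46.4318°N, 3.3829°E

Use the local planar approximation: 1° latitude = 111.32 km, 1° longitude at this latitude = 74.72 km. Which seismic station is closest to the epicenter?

Distances from 48.0099°N, 2.0915°E:
5: √((-0.1211·111.32)² + (-1.5505·74.72)²) = √(181.733371 + 13422.001023) = 116.6350 km
6: √((0.1949·111.32)² + (0.4131·74.72)²) = √(470.728045 + 952.761318) = 37.7292 km
7: √((-0.5742·111.32)² + (1.7462·74.72)²) = √(4085.759241 + 17024.003277) = 145.2920 km
8: √((-0.2941·111.32)² + (1.3464·74.72)²) = √(1071.856002 + 10120.965219) = 105.7961 km
9: √((0.5095·111.32)² + (0.3218·74.72)²) = √(3216.879344 + 578.157024) = 61.6039 km
10: √((0.8144·111.32)² + (-0.8626·74.72)²) = √(8219.055732 + 4154.250053) = 111.2354 km
11: √((-0.7023·111.32)² + (0.7206·74.72)²) = √(6112.118029 + 2899.093632) = 94.9274 km
12: √((1.7398·111.32)² + (1.3583·74.72)²) = √(37509.825895 + 10300.661789) = 218.6561 km
13: √((-1.5781·111.32)² + (1.2914·74.72)²) = √(30861.386600 + 9310.977787) = 200.4304 km
Minimum: 6 at 37.7292 km.

6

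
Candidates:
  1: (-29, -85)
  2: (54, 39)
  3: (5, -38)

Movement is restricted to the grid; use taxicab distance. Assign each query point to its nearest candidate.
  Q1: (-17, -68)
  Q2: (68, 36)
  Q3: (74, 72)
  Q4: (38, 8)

Q1 at (-17, -68):
  1: |-12| + |-17| = 12 + 17 = 29
  2: |71| + |107| = 71 + 107 = 178
  3: |22| + |30| = 22 + 30 = 52
  → nearest: 1 (29)
Q2 at (68, 36):
  1: |-97| + |-121| = 97 + 121 = 218
  2: |-14| + |3| = 14 + 3 = 17
  3: |-63| + |-74| = 63 + 74 = 137
  → nearest: 2 (17)
Q3 at (74, 72):
  1: |-103| + |-157| = 103 + 157 = 260
  2: |-20| + |-33| = 20 + 33 = 53
  3: |-69| + |-110| = 69 + 110 = 179
  → nearest: 2 (53)
Q4 at (38, 8):
  1: |-67| + |-93| = 67 + 93 = 160
  2: |16| + |31| = 16 + 31 = 47
  3: |-33| + |-46| = 33 + 46 = 79
  → nearest: 2 (47)

Q1→1; Q2→2; Q3→2; Q4→2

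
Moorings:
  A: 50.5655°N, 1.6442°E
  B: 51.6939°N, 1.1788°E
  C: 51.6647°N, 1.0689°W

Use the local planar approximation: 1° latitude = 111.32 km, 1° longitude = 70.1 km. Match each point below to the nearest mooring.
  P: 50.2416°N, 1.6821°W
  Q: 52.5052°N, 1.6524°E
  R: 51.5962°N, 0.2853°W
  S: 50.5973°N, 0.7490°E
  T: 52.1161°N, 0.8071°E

P at 50.2416°N, 1.6821°W:
  A: 235.9449 km
  B: 257.5988 km
  C: 164.1477 km
  → nearest: C (164.1477 km)
Q at 52.5052°N, 1.6524°E:
  A: 215.9282 km
  B: 96.2227 km
  C: 212.4732 km
  → nearest: B (96.2227 km)
R at 51.5962°N, 0.2853°W:
  A: 177.3680 km
  B: 103.2081 km
  C: 55.4571 km
  → nearest: C (55.4571 km)
S at 50.5973°N, 0.7490°E:
  A: 62.8533 km
  B: 125.7366 km
  C: 174.2370 km
  → nearest: A (62.8533 km)
T at 52.1161°N, 0.8071°E:
  A: 182.3146 km
  B: 53.7388 km
  C: 140.7810 km
  → nearest: B (53.7388 km)

P→C; Q→B; R→C; S→A; T→B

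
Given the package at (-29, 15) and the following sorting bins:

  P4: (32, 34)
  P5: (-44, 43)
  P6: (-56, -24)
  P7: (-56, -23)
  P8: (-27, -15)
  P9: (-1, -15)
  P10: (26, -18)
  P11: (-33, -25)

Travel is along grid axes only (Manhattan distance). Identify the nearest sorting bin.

P8

Distances from (-29, 15):
P4: |61| + |19| = 61 + 19 = 80
P5: |-15| + |28| = 15 + 28 = 43
P6: |-27| + |-39| = 27 + 39 = 66
P7: |-27| + |-38| = 27 + 38 = 65
P8: |2| + |-30| = 2 + 30 = 32
P9: |28| + |-30| = 28 + 30 = 58
P10: |55| + |-33| = 55 + 33 = 88
P11: |-4| + |-40| = 4 + 40 = 44
Minimum: P8 at 32.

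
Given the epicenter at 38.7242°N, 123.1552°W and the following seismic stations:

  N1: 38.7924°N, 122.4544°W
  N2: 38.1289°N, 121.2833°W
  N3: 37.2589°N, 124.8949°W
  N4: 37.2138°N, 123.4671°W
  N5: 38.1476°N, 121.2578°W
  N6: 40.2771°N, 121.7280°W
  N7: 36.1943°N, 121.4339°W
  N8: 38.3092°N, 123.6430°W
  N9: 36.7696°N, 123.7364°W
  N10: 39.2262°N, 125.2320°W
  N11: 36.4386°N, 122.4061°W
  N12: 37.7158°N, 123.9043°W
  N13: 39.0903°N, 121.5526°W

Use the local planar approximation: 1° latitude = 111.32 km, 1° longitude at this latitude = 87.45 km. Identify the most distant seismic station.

N7

Distances from 38.7242°N, 123.1552°W:
N1: √((0.0682·111.32)² + (0.7008·87.45)²) = √(57.638828 + 3755.846322) = 61.7534 km
N2: √((-0.5953·111.32)² + (1.8719·87.45)²) = √(4391.553323 + 26796.922252) = 176.6026 km
N3: √((-1.4653·111.32)² + (-1.7397·87.45)²) = √(26607.219631 + 23145.595265) = 223.0534 km
N4: √((-1.5104·111.32)² + (-0.3119·87.45)²) = √(28270.295577 + 743.961356) = 170.3357 km
N5: √((-0.5766·111.32)² + (1.8974·87.45)²) = √(4119.985347 + 27531.978397) = 177.9100 km
N6: √((1.5529·111.32)² + (1.4272·87.45)²) = √(29883.631694 + 15577.196619) = 213.2155 km
N7: √((-2.5299·111.32)² + (1.7213·87.45)²) = √(79314.593988 + 22658.583951) = 319.3324 km
N8: √((-0.4150·111.32)² + (-0.4878·87.45)²) = √(2134.236725 + 1819.714349) = 62.8805 km
N9: √((-1.9546·111.32)² + (-0.5812·87.45)²) = √(47343.698728 + 2583.276177) = 223.4434 km
N10: √((0.5020·111.32)² + (-2.0768·87.45)²) = √(3122.869453 + 32984.429573) = 190.0192 km
N11: √((-2.2856·111.32)² + (0.7491·87.45)²) = √(64736.147418 + 4291.402222) = 262.7309 km
N12: √((-1.0084·111.32)² + (-0.7491·87.45)²) = √(12601.204782 + 4291.402222) = 129.9716 km
N13: √((0.3661·111.32)² + (1.6026·87.45)²) = √(1660.909056 + 19641.285318) = 145.9527 km
Maximum: N7 at 319.3324 km.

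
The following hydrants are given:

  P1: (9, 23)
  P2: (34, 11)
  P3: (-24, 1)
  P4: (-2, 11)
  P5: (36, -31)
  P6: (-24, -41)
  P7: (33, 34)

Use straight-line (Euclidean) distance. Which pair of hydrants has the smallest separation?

P1 and P4

Pairwise distances:
P1–P2: √((25)² + (-12)²) = √(625.0000 + 144.0000) = 27.73
P1–P3: √((-33)² + (-22)²) = √(1089.0000 + 484.0000) = 39.66
P1–P4: √((-11)² + (-12)²) = √(121.0000 + 144.0000) = 16.28
P1–P5: √((27)² + (-54)²) = √(729.0000 + 2916.0000) = 60.37
P1–P6: √((-33)² + (-64)²) = √(1089.0000 + 4096.0000) = 72.01
P1–P7: √((24)² + (11)²) = √(576.0000 + 121.0000) = 26.40
P2–P3: √((-58)² + (-10)²) = √(3364.0000 + 100.0000) = 58.86
P2–P4: √((-36)² + (0)²) = √(1296.0000 + 0.0000) = 36.00
P2–P5: √((2)² + (-42)²) = √(4.0000 + 1764.0000) = 42.05
P2–P6: √((-58)² + (-52)²) = √(3364.0000 + 2704.0000) = 77.90
P2–P7: √((-1)² + (23)²) = √(1.0000 + 529.0000) = 23.02
P3–P4: √((22)² + (10)²) = √(484.0000 + 100.0000) = 24.17
P3–P5: √((60)² + (-32)²) = √(3600.0000 + 1024.0000) = 68.00
P3–P6: √((0)² + (-42)²) = √(0.0000 + 1764.0000) = 42.00
P3–P7: √((57)² + (33)²) = √(3249.0000 + 1089.0000) = 65.86
P4–P5: √((38)² + (-42)²) = √(1444.0000 + 1764.0000) = 56.64
P4–P6: √((-22)² + (-52)²) = √(484.0000 + 2704.0000) = 56.46
P4–P7: √((35)² + (23)²) = √(1225.0000 + 529.0000) = 41.88
P5–P6: √((-60)² + (-10)²) = √(3600.0000 + 100.0000) = 60.83
P5–P7: √((-3)² + (65)²) = √(9.0000 + 4225.0000) = 65.07
P6–P7: √((57)² + (75)²) = √(3249.0000 + 5625.0000) = 94.20
Closest pair: P1–P4 at 16.28.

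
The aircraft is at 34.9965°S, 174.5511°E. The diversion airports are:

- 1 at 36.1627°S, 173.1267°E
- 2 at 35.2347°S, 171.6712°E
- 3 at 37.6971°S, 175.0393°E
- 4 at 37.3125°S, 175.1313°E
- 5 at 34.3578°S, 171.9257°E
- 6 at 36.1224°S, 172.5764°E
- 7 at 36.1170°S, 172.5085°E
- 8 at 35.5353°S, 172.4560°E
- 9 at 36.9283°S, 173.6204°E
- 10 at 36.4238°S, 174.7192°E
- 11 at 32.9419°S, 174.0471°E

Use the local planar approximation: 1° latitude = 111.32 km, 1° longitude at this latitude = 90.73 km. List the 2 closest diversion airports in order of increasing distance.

10, 1

Distances from 34.9965°S, 174.5511°E:
1: √((-1.1662·111.32)² + (-1.4244·90.73)²) = √(16853.591744 + 16701.895103) = 183.1816 km
2: √((-0.2382·111.32)² + (-2.8799·90.73)²) = √(703.120742 + 68274.202735) = 262.6353 km
3: √((-2.7006·111.32)² + (0.4882·90.73)²) = √(90378.873099 + 1961.992631) = 303.8764 km
4: √((-2.3160·111.32)² + (0.5802·90.73)²) = √(66469.667365 + 2771.132365) = 263.1365 km
5: √((0.6387·111.32)² + (-2.6254·90.73)²) = √(5055.221945 + 56740.451015) = 248.5874 km
6: √((-1.1259·111.32)² + (-1.9747·90.73)²) = √(15708.909351 + 32099.929168) = 218.6523 km
7: √((-1.1205·111.32)² + (-2.0426·90.73)²) = √(15558.585724 + 34345.391949) = 223.3920 km
8: √((-0.5388·111.32)² + (-2.0951·90.73)²) = √(3597.506352 + 36133.608559) = 199.3267 km
9: √((-1.9318·111.32)² + (-0.9307·90.73)²) = √(46245.631982 + 7130.520775) = 231.0328 km
10: √((-1.4273·111.32)² + (0.1681·90.73)²) = √(25245.090209 + 232.614749) = 159.6174 km
11: √((2.0546·111.32)² + (-0.5040·90.73)²) = √(52311.956459 + 2091.042668) = 233.2445 km
Sorted: 10 (159.6174 km) < 1 (183.1816 km) < 8 (199.3267 km) < 6 (218.6523 km) < …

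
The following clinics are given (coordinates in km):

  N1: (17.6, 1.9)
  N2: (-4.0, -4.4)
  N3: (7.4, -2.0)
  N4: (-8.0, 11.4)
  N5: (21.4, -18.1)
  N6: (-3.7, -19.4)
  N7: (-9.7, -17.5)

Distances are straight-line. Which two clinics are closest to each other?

Pairwise distances:
N6–N7: √((-6.0)² + (1.9)²) = √(36.0000 + 3.6100) = 6.29 km
N1–N3: √((-10.2)² + (-3.9)²) = √(104.0400 + 15.2100) = 10.92 km
N2–N3: √((11.4)² + (2.4)²) = √(129.9600 + 5.7600) = 11.65 km
N2–N7: √((-5.7)² + (-13.1)²) = √(32.4900 + 171.6100) = 14.29 km
N2–N6: √((0.3)² + (-15.0)²) = √(0.0900 + 225.0000) = 15.00 km
N2–N4: √((-4.0)² + (15.8)²) = √(16.0000 + 249.6400) = 16.30 km
N1–N5: √((3.8)² + (-20.0)²) = √(14.4400 + 400.0000) = 20.36 km
N3–N4: √((-15.4)² + (13.4)²) = √(237.1600 + 179.5600) = 20.41 km
N3–N6: √((-11.1)² + (-17.4)²) = √(123.2100 + 302.7600) = 20.64 km
N3–N5: √((14.0)² + (-16.1)²) = √(196.0000 + 259.2100) = 21.34 km
N1–N2: √((-21.6)² + (-6.3)²) = √(466.5600 + 39.6900) = 22.50 km
N3–N7: √((-17.1)² + (-15.5)²) = √(292.4100 + 240.2500) = 23.08 km
N5–N6: √((-25.1)² + (-1.3)²) = √(630.0100 + 1.6900) = 25.13 km
N1–N4: √((-25.6)² + (9.5)²) = √(655.3600 + 90.2500) = 27.31 km
N2–N5: √((25.4)² + (-13.7)²) = √(645.1600 + 187.6900) = 28.86 km
N4–N7: √((-1.7)² + (-28.9)²) = √(2.8900 + 835.2100) = 28.95 km
N1–N6: √((-21.3)² + (-21.3)²) = √(453.6900 + 453.6900) = 30.12 km
N4–N6: √((4.3)² + (-30.8)²) = √(18.4900 + 948.6400) = 31.10 km
N5–N7: √((-31.1)² + (0.6)²) = √(967.2100 + 0.3600) = 31.11 km
N1–N7: √((-27.3)² + (-19.4)²) = √(745.2900 + 376.3600) = 33.49 km
N4–N5: √((29.4)² + (-29.5)²) = √(864.3600 + 870.2500) = 41.65 km
Closest pair: N6–N7 at 6.29 km.

N6 and N7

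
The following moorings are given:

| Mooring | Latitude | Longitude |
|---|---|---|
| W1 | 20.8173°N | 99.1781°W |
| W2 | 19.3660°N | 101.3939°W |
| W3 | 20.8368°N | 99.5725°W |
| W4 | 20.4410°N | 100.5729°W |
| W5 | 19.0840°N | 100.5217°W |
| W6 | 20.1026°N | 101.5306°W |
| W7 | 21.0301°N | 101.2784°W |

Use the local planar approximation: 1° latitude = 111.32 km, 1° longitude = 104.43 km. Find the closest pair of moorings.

Pairwise distances:
W1–W2: 282.2150 km
W1–W3: 41.2444 km
W1–W4: 151.5628 km
W1–W5: 238.5740 km
W1–W6: 258.2332 km
W1–W7: 220.6099 km
W2–W3: 250.9716 km
W2–W4: 147.2125 km
W2–W5: 96.3418 km
W2–W6: 83.2317 km
W2–W7: 185.6399 km
W3–W4: 113.3829 km
W3–W5: 218.8566 km
W3–W6: 220.2132 km
W3–W7: 179.4420 km
W4–W5: 151.1558 km
W4–W6: 106.8719 km
W4–W7: 98.6337 km
W5–W6: 154.7838 km
W5–W7: 230.6021 km
W6–W7: 106.5555 km
Closest pair: W1–W3 at 41.2444 km.

W1 and W3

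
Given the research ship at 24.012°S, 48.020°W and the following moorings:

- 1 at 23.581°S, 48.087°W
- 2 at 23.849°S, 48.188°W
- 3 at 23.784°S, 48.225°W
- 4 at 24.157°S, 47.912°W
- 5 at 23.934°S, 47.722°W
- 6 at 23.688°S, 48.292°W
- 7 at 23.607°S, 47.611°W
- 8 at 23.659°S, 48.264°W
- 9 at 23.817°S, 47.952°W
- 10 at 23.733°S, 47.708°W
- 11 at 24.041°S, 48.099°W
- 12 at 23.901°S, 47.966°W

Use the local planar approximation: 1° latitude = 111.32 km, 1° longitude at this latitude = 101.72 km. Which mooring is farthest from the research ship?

Distances from 24.012°S, 48.020°W:
1: √((0.431·111.32)² + (-0.067·101.72)²) = √(2301.97676 + 46.44750) = 48.461 km
2: √((0.163·111.32)² + (-0.168·101.72)²) = √(329.24683 + 292.03255) = 24.925 km
3: √((0.228·111.32)² + (-0.205·101.72)²) = √(644.19313 + 434.83093) = 32.849 km
4: √((-0.145·111.32)² + (0.108·101.72)²) = √(260.54479 + 120.68692) = 19.525 km
5: √((0.078·111.32)² + (0.298·101.72)²) = √(75.39379 + 918.85129) = 31.532 km
6: √((0.324·111.32)² + (-0.272·101.72)²) = √(1300.87754 + 765.50937) = 45.458 km
7: √((0.405·111.32)² + (0.409·101.72)²) = √(2032.62116 + 1730.84955) = 61.347 km
8: √((0.353·111.32)² + (-0.244·101.72)²) = √(1544.17247 + 616.01652) = 46.478 km
9: √((0.195·111.32)² + (0.068·101.72)²) = √(471.21121 + 47.84434) = 22.783 km
10: √((0.279·111.32)² + (0.312·101.72)²) = √(964.61676 + 1007.21432) = 44.405 km
11: √((-0.029·111.32)² + (-0.079·101.72)²) = √(10.42179 + 64.57537) = 8.660 km
12: √((0.111·111.32)² + (0.054·101.72)²) = √(152.68359 + 30.17173) = 13.522 km
Maximum: 7 at 61.347 km.

7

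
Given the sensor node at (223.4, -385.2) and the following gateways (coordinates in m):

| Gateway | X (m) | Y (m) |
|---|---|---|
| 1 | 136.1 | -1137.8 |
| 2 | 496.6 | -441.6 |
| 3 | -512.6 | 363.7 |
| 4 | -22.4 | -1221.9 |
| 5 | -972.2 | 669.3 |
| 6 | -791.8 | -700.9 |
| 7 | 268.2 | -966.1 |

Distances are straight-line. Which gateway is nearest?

2

Distances from (223.4, -385.2):
1: √((-87.3)² + (-752.6)²) = √(7621.290 + 566406.760) = 757.6 m
2: √((273.2)² + (-56.4)²) = √(74638.240 + 3180.960) = 279.0 m
3: √((-736.0)² + (748.9)²) = √(541696.000 + 560851.210) = 1050.0 m
4: √((-245.8)² + (-836.7)²) = √(60417.640 + 700066.890) = 872.1 m
5: √((-1195.6)² + (1054.5)²) = √(1429459.360 + 1111970.250) = 1594.2 m
6: √((-1015.2)² + (-315.7)²) = √(1030631.040 + 99666.490) = 1063.2 m
7: √((44.8)² + (-580.9)²) = √(2007.040 + 337444.810) = 582.6 m
Minimum: 2 at 279.0 m.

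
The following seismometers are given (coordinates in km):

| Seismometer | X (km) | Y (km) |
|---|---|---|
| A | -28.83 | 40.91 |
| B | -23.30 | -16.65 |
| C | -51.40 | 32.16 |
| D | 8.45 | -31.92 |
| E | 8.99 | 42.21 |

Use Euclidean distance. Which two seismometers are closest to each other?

Pairwise distances:
A–C: 24.21 km
B–D: 35.23 km
A–E: 37.84 km
B–C: 56.32 km
A–B: 57.83 km
C–E: 61.22 km
B–E: 67.14 km
D–E: 74.13 km
A–D: 81.82 km
C–D: 87.68 km
Closest pair: A–C at 24.21 km.

A and C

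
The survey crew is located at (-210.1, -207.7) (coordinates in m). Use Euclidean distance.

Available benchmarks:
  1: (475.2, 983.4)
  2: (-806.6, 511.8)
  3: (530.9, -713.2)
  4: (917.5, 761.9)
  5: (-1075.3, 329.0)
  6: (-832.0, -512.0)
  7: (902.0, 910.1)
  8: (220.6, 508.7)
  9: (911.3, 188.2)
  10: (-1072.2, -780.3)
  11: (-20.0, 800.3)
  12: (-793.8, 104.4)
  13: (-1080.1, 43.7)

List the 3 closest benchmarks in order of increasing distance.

12, 6, 8

Distances from (-210.1, -207.7):
1: √((685.3)² + (1191.1)²) = √(469636.090 + 1418719.210) = 1374.2 m
2: √((-596.5)² + (719.5)²) = √(355812.250 + 517680.250) = 934.6 m
3: √((741.0)² + (-505.5)²) = √(549081.000 + 255530.250) = 897.0 m
4: √((1127.6)² + (969.6)²) = √(1271481.760 + 940124.160) = 1487.1 m
5: √((-865.2)² + (536.7)²) = √(748571.040 + 288046.890) = 1018.1 m
6: √((-621.9)² + (-304.3)²) = √(386759.610 + 92598.490) = 692.4 m
7: √((1112.1)² + (1117.8)²) = √(1236766.410 + 1249476.840) = 1576.8 m
8: √((430.7)² + (716.4)²) = √(185502.490 + 513228.960) = 835.9 m
9: √((1121.4)² + (395.9)²) = √(1257537.960 + 156736.810) = 1189.2 m
10: √((-862.1)² + (-572.6)²) = √(743216.410 + 327870.760) = 1034.9 m
11: √((190.1)² + (1008.0)²) = √(36138.010 + 1016064.000) = 1025.8 m
12: √((-583.7)² + (312.1)²) = √(340705.690 + 97406.410) = 661.9 m
13: √((-870.0)² + (251.4)²) = √(756900.000 + 63201.960) = 905.6 m
Sorted: 12 (661.9 m) < 6 (692.4 m) < 8 (835.9 m) < 3 (897.0 m) < 13 (905.6 m) < …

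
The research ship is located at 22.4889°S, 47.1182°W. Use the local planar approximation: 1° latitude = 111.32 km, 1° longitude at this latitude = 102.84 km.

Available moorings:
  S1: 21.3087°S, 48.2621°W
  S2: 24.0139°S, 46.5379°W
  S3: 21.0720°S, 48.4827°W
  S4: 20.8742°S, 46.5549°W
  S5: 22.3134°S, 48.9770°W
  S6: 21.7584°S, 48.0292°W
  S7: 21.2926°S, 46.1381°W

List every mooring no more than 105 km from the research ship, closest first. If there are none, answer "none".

none

Distances from 22.4889°S, 47.1182°W:
S1: 176.3506 km
S2: 179.9471 km
S3: 211.1153 km
S4: 188.8527 km
S5: 192.1547 km
S6: 124.0569 km
S7: 167.0154 km
Threshold 105 km: none within range.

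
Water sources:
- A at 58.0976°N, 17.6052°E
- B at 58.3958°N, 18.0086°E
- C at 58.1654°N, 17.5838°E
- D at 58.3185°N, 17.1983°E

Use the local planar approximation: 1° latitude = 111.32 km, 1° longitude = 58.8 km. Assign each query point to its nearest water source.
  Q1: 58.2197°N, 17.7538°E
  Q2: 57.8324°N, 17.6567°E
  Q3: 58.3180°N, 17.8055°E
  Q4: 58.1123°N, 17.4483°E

Q1 at 58.2197°N, 17.7538°E:
  A: √((-0.1221·111.32)² + (-0.1486·58.8)²) = √(184.747140 + 76.347052) = 16.1584 km
  B: √((0.1761·111.32)² + (0.2548·58.8)²) = √(384.295330 + 224.467515) = 24.6731 km
  C: √((-0.0543·111.32)² + (-0.1700·58.8)²) = √(36.538108 + 99.920016) = 11.6815 km
  D: √((0.0988·111.32)² + (-0.5555·58.8)²) = √(120.965155 + 1066.897700) = 34.4654 km
  → nearest: C (11.6815 km)
Q2 at 57.8324°N, 17.6567°E:
  A: √((0.2652·111.32)² + (-0.0515·58.8)²) = √(871.552263 + 9.169995) = 29.6770 km
  B: √((0.5634·111.32)² + (0.3519·58.8)²) = √(3933.508388 + 428.147277) = 66.0428 km
  C: √((0.3330·111.32)² + (-0.0729·58.8)²) = √(1374.152279 + 18.374254) = 37.3166 km
  D: √((0.4861·111.32)² + (-0.4584·58.8)²) = √(2928.179106 + 726.513803) = 60.4541 km
  → nearest: A (29.6770 km)
Q3 at 58.3180°N, 17.8055°E:
  A: √((-0.2204·111.32)² + (-0.2003·58.8)²) = √(601.962692 + 138.712804) = 27.2154 km
  B: √((0.0778·111.32)² + (0.2031·58.8)²) = √(75.007655 + 142.618052) = 14.7521 km
  C: √((-0.1526·111.32)² + (-0.2217·58.8)²) = √(288.572846 + 169.936253) = 21.4128 km
  D: √((0.0005·111.32)² + (-0.6072·58.8)²) = √(0.003098 + 1274.729915) = 35.7034 km
  → nearest: B (14.7521 km)
Q4 at 58.1123°N, 17.4483°E:
  A: √((-0.0147·111.32)² + (0.1569·58.8)²) = √(2.677818 + 85.113910) = 9.3697 km
  B: √((0.2835·111.32)² + (0.5603·58.8)²) = √(995.984367 + 1085.415195) = 45.6224 km
  C: √((0.0531·111.32)² + (0.1355·58.8)²) = √(34.941009 + 63.479463) = 9.9207 km
  D: √((0.2062·111.32)² + (-0.2500·58.8)²) = √(526.894563 + 216.090000) = 27.2577 km
  → nearest: A (9.3697 km)

Q1→C; Q2→A; Q3→B; Q4→A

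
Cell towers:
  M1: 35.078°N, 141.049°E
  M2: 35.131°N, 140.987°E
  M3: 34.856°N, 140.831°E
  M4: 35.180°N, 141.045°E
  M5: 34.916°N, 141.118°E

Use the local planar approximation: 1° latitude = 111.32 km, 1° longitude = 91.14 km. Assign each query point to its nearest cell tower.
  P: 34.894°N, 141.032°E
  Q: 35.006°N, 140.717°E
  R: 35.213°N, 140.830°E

P at 34.894°N, 141.032°E:
  M1: √((0.184·111.32)² + (0.017·91.14)²) = √(419.54837 + 2.40058) = 20.541 km
  M2: √((0.237·111.32)² + (-0.045·91.14)²) = √(696.05425 + 16.82066) = 26.700 km
  M3: √((-0.038·111.32)² + (-0.201·91.14)²) = √(17.89425 + 335.59089) = 18.801 km
  M4: √((0.286·111.32)² + (0.013·91.14)²) = √(1013.62768 + 1.40380) = 31.860 km
  M5: √((0.022·111.32)² + (0.086·91.14)²) = √(5.99780 + 61.43487) = 8.212 km
  → nearest: M5 (8.212 km)
Q at 35.006°N, 140.717°E:
  M1: √((0.072·111.32)² + (0.332·91.14)²) = √(64.24087 + 915.57561) = 31.302 km
  M2: √((0.125·111.32)² + (0.270·91.14)²) = √(193.62722 + 605.54382) = 28.270 km
  M3: √((-0.150·111.32)² + (0.114·91.14)²) = √(278.82320 + 107.95127) = 19.667 km
  M4: √((0.174·111.32)² + (0.328·91.14)²) = √(375.18450 + 893.64645) = 35.621 km
  M5: √((-0.090·111.32)² + (0.401·91.14)²) = √(100.37635 + 1335.69344) = 37.896 km
  → nearest: M3 (19.667 km)
R at 35.213°N, 140.830°E:
  M1: √((-0.135·111.32)² + (0.219·91.14)²) = √(225.84680 + 398.38803) = 24.985 km
  M2: √((-0.082·111.32)² + (0.157·91.14)²) = √(83.32477 + 204.74691) = 16.973 km
  M3: √((-0.357·111.32)² + (0.001·91.14)²) = √(1579.36616 + 0.00831) = 39.741 km
  M4: √((-0.033·111.32)² + (0.215·91.14)²) = √(13.49504 + 383.96794) = 19.936 km
  M5: √((-0.297·111.32)² + (0.288·91.14)²) = √(1093.09849 + 688.97430) = 42.215 km
  → nearest: M2 (16.973 km)

P→M5; Q→M3; R→M2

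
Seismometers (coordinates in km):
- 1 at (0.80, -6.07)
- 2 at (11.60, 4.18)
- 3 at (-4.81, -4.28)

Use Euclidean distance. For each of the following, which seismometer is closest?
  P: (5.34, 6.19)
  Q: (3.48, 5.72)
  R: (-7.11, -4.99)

P→2; Q→2; R→3

P at (5.34, 6.19):
  1: √((-4.54)² + (-12.26)²) = √(20.6116 + 150.3076) = 13.07 km
  2: √((6.26)² + (-2.01)²) = √(39.1876 + 4.0401) = 6.57 km
  3: √((-10.15)² + (-10.47)²) = √(103.0225 + 109.6209) = 14.58 km
  → nearest: 2 (6.57 km)
Q at (3.48, 5.72):
  1: √((-2.68)² + (-11.79)²) = √(7.1824 + 139.0041) = 12.09 km
  2: √((8.12)² + (-1.54)²) = √(65.9344 + 2.3716) = 8.26 km
  3: √((-8.29)² + (-10.00)²) = √(68.7241 + 100.0000) = 12.99 km
  → nearest: 2 (8.26 km)
R at (-7.11, -4.99):
  1: √((7.91)² + (-1.08)²) = √(62.5681 + 1.1664) = 7.98 km
  2: √((18.71)² + (9.17)²) = √(350.0641 + 84.0889) = 20.84 km
  3: √((2.30)² + (0.71)²) = √(5.2900 + 0.5041) = 2.41 km
  → nearest: 3 (2.41 km)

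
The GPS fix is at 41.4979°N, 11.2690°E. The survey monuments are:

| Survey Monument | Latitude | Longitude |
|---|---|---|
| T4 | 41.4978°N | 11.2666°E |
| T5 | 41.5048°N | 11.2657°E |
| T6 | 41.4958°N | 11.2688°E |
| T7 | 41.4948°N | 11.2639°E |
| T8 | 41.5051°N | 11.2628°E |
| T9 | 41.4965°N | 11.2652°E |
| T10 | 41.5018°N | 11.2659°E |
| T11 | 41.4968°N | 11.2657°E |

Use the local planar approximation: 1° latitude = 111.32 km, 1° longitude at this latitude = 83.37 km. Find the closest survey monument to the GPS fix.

Distances from 41.4979°N, 11.2690°E:
T4: 0.2004 km
T5: 0.8159 km
T6: 0.2344 km
T7: 0.5476 km
T8: 0.9537 km
T9: 0.3531 km
T10: 0.5053 km
T11: 0.3011 km
Minimum: T4 at 0.2004 km.

T4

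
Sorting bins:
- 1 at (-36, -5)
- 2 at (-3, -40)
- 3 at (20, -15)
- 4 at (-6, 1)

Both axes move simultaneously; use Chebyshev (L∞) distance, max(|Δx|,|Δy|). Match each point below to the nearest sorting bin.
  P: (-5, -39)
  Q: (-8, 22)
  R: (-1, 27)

P at (-5, -39):
  1: 34
  2: 2
  3: 25
  4: 40
  → nearest: 2 (2)
Q at (-8, 22):
  1: 28
  2: 62
  3: 37
  4: 21
  → nearest: 4 (21)
R at (-1, 27):
  1: 35
  2: 67
  3: 42
  4: 26
  → nearest: 4 (26)

P→2; Q→4; R→4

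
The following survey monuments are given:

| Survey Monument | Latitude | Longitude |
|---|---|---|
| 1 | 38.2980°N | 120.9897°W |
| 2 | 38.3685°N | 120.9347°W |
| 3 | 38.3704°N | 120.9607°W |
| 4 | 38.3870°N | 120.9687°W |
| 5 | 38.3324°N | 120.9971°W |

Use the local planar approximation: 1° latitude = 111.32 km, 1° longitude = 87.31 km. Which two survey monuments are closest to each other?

3 and 4

Pairwise distances:
1–2: √((0.0705·111.32)² + (0.0550·87.31)²) = √(61.592046 + 23.059684) = 9.2006 km
1–3: √((0.0724·111.32)² + (0.0290·87.31)²) = √(64.956636 + 6.410973) = 8.4479 km
1–4: √((0.0890·111.32)² + (0.0210·87.31)²) = √(98.158160 + 3.361759) = 10.0757 km
1–5: √((0.0344·111.32)² + (-0.0074·87.31)²) = √(14.664366 + 0.417437) = 3.8835 km
2–3: √((0.0019·111.32)² + (-0.0260·87.31)²) = √(0.044736 + 5.153172) = 2.2799 km
2–4: √((0.0185·111.32)² + (-0.0340·87.31)²) = √(4.241211 + 8.812230) = 3.6130 km
2–5: √((-0.0361·111.32)² + (-0.0624·87.31)²) = √(16.149564 + 29.682273) = 6.7699 km
3–4: √((0.0166·111.32)² + (-0.0080·87.31)²) = √(3.414779 + 0.487874) = 1.9755 km
3–5: √((-0.0380·111.32)² + (-0.0364·87.31)²) = √(17.894254 + 10.100218) = 5.2910 km
4–5: √((-0.0546·111.32)² + (-0.0284·87.31)²) = √(36.942959 + 6.148436) = 6.5644 km
Closest pair: 3–4 at 1.9755 km.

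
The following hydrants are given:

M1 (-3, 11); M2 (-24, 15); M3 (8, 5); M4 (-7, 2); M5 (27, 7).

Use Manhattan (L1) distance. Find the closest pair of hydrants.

Pairwise distances:
M1–M4: 13
M1–M3: 17
M3–M4: 18
M3–M5: 21
M1–M2: 25
M2–M4: 30
M1–M5: 34
M4–M5: 39
M2–M3: 42
M2–M5: 59
Closest pair: M1–M4 at 13.

M1 and M4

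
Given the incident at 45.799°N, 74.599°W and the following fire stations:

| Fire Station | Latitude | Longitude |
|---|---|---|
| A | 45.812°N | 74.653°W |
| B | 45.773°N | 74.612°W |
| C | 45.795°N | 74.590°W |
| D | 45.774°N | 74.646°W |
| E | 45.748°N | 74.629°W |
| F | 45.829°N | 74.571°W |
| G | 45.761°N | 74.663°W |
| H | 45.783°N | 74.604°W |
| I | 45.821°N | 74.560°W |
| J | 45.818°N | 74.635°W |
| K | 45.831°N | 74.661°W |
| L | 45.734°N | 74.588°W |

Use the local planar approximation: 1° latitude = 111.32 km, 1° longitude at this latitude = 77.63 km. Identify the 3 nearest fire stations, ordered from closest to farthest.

Distances from 45.799°N, 74.599°W:
A: √((0.013·111.32)² + (-0.054·77.63)²) = √(2.09427 + 17.57303) = 4.435 km
B: √((-0.026·111.32)² + (-0.013·77.63)²) = √(8.37709 + 1.01846) = 3.065 km
C: √((-0.004·111.32)² + (0.009·77.63)²) = √(0.19827 + 0.48814) = 0.829 km
D: √((-0.025·111.32)² + (-0.047·77.63)²) = √(7.74509 + 13.31235) = 4.589 km
E: √((-0.051·111.32)² + (-0.030·77.63)²) = √(32.23196 + 5.42378) = 6.136 km
F: √((0.030·111.32)² + (0.028·77.63)²) = √(11.15293 + 4.72471) = 3.985 km
G: √((-0.038·111.32)² + (-0.064·77.63)²) = √(17.89425 + 24.68420) = 6.525 km
H: √((-0.016·111.32)² + (-0.005·77.63)²) = √(3.17239 + 0.15066) = 1.823 km
I: √((0.022·111.32)² + (0.039·77.63)²) = √(5.99780 + 9.16618) = 3.894 km
J: √((0.019·111.32)² + (-0.036·77.63)²) = √(4.47356 + 7.81024) = 3.505 km
K: √((0.032·111.32)² + (-0.062·77.63)²) = √(12.68955 + 23.16555) = 5.988 km
L: √((-0.065·111.32)² + (0.011·77.63)²) = √(52.35680 + 0.72920) = 7.286 km
Sorted: C (0.829 km) < H (1.823 km) < B (3.065 km) < J (3.505 km) < I (3.894 km) < …

C, H, B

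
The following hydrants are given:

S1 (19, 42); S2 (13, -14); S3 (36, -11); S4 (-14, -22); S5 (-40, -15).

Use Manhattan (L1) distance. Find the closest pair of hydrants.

S2 and S3

Pairwise distances:
S1–S2: |-6| + |-56| = 6 + 56 = 62
S1–S3: |17| + |-53| = 17 + 53 = 70
S1–S4: |-33| + |-64| = 33 + 64 = 97
S1–S5: |-59| + |-57| = 59 + 57 = 116
S2–S3: |23| + |3| = 23 + 3 = 26
S2–S4: |-27| + |-8| = 27 + 8 = 35
S2–S5: |-53| + |-1| = 53 + 1 = 54
S3–S4: |-50| + |-11| = 50 + 11 = 61
S3–S5: |-76| + |-4| = 76 + 4 = 80
S4–S5: |-26| + |7| = 26 + 7 = 33
Closest pair: S2–S3 at 26.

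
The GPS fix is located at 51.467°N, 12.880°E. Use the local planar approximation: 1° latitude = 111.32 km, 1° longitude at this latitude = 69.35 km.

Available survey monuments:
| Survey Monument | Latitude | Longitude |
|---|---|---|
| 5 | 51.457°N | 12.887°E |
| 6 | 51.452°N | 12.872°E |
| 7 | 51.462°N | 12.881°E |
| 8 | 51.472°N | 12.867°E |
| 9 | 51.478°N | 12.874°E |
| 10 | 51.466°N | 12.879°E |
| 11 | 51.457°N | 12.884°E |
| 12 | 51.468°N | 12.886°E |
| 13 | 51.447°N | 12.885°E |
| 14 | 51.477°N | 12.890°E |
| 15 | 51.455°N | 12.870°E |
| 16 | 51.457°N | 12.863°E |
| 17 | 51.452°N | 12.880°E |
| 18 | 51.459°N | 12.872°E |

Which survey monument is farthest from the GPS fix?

13

Distances from 51.467°N, 12.880°E:
5: √((-0.010·111.32)² + (0.007·69.35)²) = √(1.23921 + 0.23566) = 1.214 km
6: √((-0.015·111.32)² + (-0.008·69.35)²) = √(2.78823 + 0.30780) = 1.760 km
7: √((-0.005·111.32)² + (0.001·69.35)²) = √(0.30980 + 0.00481) = 0.561 km
8: √((0.005·111.32)² + (-0.013·69.35)²) = √(0.30980 + 0.81279) = 1.060 km
9: √((0.011·111.32)² + (-0.006·69.35)²) = √(1.49945 + 0.17314) = 1.293 km
10: √((-0.001·111.32)² + (-0.001·69.35)²) = √(0.01239 + 0.00481) = 0.131 km
11: √((-0.010·111.32)² + (0.004·69.35)²) = √(1.23921 + 0.07695) = 1.147 km
12: √((0.001·111.32)² + (0.006·69.35)²) = √(0.01239 + 0.17314) = 0.431 km
13: √((-0.020·111.32)² + (0.005·69.35)²) = √(4.95686 + 0.12024) = 2.253 km
14: √((0.010·111.32)² + (0.010·69.35)²) = √(1.23921 + 0.48094) = 1.312 km
15: √((-0.012·111.32)² + (-0.010·69.35)²) = √(1.78447 + 0.48094) = 1.505 km
16: √((-0.010·111.32)² + (-0.017·69.35)²) = √(1.23921 + 1.38992) = 1.621 km
17: √((-0.015·111.32)² + (0.000·69.35)²) = √(2.78823 + 0.00000) = 1.670 km
18: √((-0.008·111.32)² + (-0.008·69.35)²) = √(0.79310 + 0.30780) = 1.049 km
Maximum: 13 at 2.253 km.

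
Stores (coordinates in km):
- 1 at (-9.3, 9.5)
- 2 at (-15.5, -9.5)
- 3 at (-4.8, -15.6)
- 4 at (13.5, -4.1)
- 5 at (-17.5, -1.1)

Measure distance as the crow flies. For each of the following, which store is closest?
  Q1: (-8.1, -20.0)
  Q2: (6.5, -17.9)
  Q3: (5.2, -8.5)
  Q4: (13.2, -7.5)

Q1 at (-8.1, -20.0):
  1: 29.5 km
  2: 12.8 km
  3: 5.5 km
  4: 26.8 km
  5: 21.1 km
  → nearest: 3 (5.5 km)
Q2 at (6.5, -17.9):
  1: 31.6 km
  2: 23.5 km
  3: 11.5 km
  4: 15.5 km
  5: 29.3 km
  → nearest: 3 (11.5 km)
Q3 at (5.2, -8.5):
  1: 23.1 km
  2: 20.7 km
  3: 12.3 km
  4: 9.4 km
  5: 23.9 km
  → nearest: 4 (9.4 km)
Q4 at (13.2, -7.5):
  1: 28.2 km
  2: 28.8 km
  3: 19.7 km
  4: 3.4 km
  5: 31.4 km
  → nearest: 4 (3.4 km)

Q1→3; Q2→3; Q3→4; Q4→4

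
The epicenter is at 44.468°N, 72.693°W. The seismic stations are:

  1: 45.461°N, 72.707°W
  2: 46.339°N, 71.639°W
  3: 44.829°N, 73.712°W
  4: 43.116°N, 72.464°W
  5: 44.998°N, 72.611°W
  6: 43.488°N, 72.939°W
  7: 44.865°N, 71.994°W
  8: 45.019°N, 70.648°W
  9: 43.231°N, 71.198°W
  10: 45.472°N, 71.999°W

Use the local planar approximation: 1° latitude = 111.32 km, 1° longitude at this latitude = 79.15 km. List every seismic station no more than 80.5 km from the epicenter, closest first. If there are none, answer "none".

Distances from 44.468°N, 72.693°W:
1: √((0.993·111.32)² + (-0.014·79.15)²) = √(12219.25962 + 1.22789) = 110.546 km
2: √((1.871·111.32)² + (1.054·79.15)²) = √(43380.44176 + 6959.58046) = 224.366 km
3: √((0.361·111.32)² + (-1.019·79.15)²) = √(1614.95639 + 6505.04352) = 90.111 km
4: √((-1.352·111.32)² + (0.229·79.15)²) = √(22651.64666 + 328.52831) = 151.592 km
5: √((0.530·111.32)² + (0.082·79.15)²) = √(3480.95280 + 42.12399) = 59.356 km
6: √((-0.980·111.32)² + (-0.246·79.15)²) = √(11901.41356 + 379.11595) = 110.818 km
7: √((0.397·111.32)² + (0.699·79.15)²) = √(1953.11317 + 3060.94968) = 70.810 km
8: √((0.551·111.32)² + (2.045·79.15)²) = √(3762.26682 + 26199.22611) = 173.094 km
9: √((-1.237·111.32)² + (1.495·79.15)²) = √(18962.07214 + 14001.81141) = 181.560 km
10: √((1.004·111.32)² + (0.694·79.15)²) = √(12491.47781 + 3017.31589) = 124.534 km
Threshold 80.5 km: 5 (59.356 km), 7 (70.810 km) are within range.

5, 7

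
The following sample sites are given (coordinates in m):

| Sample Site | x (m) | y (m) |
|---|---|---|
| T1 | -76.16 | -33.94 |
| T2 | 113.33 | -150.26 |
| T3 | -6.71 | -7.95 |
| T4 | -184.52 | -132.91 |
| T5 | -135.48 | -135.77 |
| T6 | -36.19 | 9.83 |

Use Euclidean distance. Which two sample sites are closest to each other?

T3 and T6

Pairwise distances:
T1–T2: 222.34 m
T1–T3: 74.15 m
T1–T4: 146.75 m
T1–T5: 117.85 m
T1–T6: 59.27 m
T2–T3: 186.18 m
T2–T4: 298.35 m
T2–T5: 249.23 m
T2–T6: 219.05 m
T3–T4: 217.33 m
T3–T5: 181.44 m
T3–T6: 34.43 m
T4–T5: 49.12 m
T4–T6: 205.86 m
T5–T6: 176.23 m
Closest pair: T3–T6 at 34.43 m.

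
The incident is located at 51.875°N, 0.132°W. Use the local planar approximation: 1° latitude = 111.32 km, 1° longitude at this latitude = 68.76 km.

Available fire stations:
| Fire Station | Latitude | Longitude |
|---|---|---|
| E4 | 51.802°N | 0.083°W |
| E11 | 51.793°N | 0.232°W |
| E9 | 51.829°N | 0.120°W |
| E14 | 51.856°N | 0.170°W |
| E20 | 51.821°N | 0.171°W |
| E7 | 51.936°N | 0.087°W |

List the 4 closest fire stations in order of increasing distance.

E14, E9, E20, E7

Distances from 51.875°N, 0.132°W:
E4: 8.797 km
E11: 11.428 km
E9: 5.187 km
E14: 3.362 km
E20: 6.582 km
E7: 7.462 km
Sorted: E14 (3.362 km) < E9 (5.187 km) < E20 (6.582 km) < E7 (7.462 km) < E4 (8.797 km) < E11 (11.428 km)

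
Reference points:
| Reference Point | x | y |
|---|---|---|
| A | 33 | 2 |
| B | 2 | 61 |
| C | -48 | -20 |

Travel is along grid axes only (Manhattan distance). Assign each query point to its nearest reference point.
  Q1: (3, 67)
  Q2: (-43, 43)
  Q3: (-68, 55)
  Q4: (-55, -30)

Q1→B; Q2→B; Q3→B; Q4→C

Q1 at (3, 67):
  A: 95
  B: 7
  C: 138
  → nearest: B (7)
Q2 at (-43, 43):
  A: 117
  B: 63
  C: 68
  → nearest: B (63)
Q3 at (-68, 55):
  A: 154
  B: 76
  C: 95
  → nearest: B (76)
Q4 at (-55, -30):
  A: 120
  B: 148
  C: 17
  → nearest: C (17)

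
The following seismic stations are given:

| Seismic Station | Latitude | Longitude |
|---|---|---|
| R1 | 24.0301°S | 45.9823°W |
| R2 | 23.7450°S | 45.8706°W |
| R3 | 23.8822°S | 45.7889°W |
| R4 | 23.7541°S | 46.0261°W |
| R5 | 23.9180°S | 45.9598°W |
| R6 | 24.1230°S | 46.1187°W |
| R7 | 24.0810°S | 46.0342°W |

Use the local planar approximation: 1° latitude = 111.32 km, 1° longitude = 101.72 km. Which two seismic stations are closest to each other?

Pairwise distances:
R1–R2: 33.7099 km
R1–R3: 25.6531 km
R1–R4: 31.0457 km
R1–R5: 12.6871 km
R1–R6: 17.3047 km
R1–R7: 7.7444 km
R2–R3: 17.3877 km
R2–R4: 15.8499 km
R2–R5: 21.2888 km
R2–R6: 49.0666 km
R2–R7: 40.9385 km
R3–R4: 28.0269 km
R3–R5: 17.8349 km
R3–R6: 42.9415 km
R3–R7: 33.3520 km
R4–R5: 19.4519 km
R4–R6: 42.1323 km
R4–R7: 36.3998 km
R5–R6: 27.9648 km
R5–R7: 19.6601 km
R6–R7: 9.7847 km
Closest pair: R1–R7 at 7.7444 km.

R1 and R7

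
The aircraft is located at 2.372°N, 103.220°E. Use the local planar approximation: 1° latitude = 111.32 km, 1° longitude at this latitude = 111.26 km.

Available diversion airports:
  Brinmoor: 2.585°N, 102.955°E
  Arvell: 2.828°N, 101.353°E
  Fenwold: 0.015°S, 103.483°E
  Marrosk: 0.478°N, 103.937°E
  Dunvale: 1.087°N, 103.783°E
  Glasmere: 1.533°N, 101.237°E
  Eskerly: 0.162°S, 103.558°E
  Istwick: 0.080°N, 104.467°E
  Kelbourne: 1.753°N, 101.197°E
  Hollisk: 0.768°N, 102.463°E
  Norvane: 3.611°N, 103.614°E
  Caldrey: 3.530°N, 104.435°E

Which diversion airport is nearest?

Brinmoor

Distances from 2.372°N, 103.220°E:
Brinmoor: 37.835 km
Arvell: 213.835 km
Fenwold: 267.327 km
Marrosk: 225.427 km
Dunvale: 156.160 km
Glasmere: 239.583 km
Eskerly: 284.581 km
Istwick: 290.428 km
Kelbourne: 235.391 km
Hollisk: 197.424 km
Norvane: 144.724 km
Caldrey: 186.792 km
Minimum: Brinmoor at 37.835 km.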